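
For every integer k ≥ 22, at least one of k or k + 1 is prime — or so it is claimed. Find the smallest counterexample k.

For k = 22, 23 the conclusion holds.
k = 24: 24 = 2 × 12; 25 = 5 × 5 — both composite.
Thus k = 24 disproves the claim, and no smaller k works.

k = 24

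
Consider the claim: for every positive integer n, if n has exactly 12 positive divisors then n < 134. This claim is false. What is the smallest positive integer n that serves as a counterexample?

n = 140

Check each positive integer n in order until n has exactly 12 positive divisors but the claim fails.
n = 60: τ(60) = 12; 60 < 134.
n = 72: τ(72) = 12; 72 < 134.
n = 84: τ(84) = 12; 84 < 134.
n = 90: τ(90) = 12; 90 < 134.
n = 96: τ(96) = 12; 96 < 134.
n = 108: τ(108) = 12; 108 < 134.
n = 126: τ(126) = 12; 126 < 134.
n = 132: τ(132) = 12; 132 < 134.
n = 140: τ(140) = 12; 140 ≥ 134.
So n = 140 is the smallest counterexample.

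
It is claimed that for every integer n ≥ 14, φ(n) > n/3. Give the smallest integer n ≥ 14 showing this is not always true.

n = 18

The first 4 eligible values, up to n = 17, all satisfy the conclusion.
n = 18: φ(18) = 6 and 18/3 = 6, so φ(18) ≤ 18/3.
So n = 18 is the smallest counterexample.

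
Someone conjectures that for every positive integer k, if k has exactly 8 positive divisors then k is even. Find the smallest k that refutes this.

Check each positive integer k in order until k has exactly 8 positive divisors but k is odd.
For k = 24, 30, 40, 42, …, 88, 102, 104 the conclusion holds.
k = 105: divisors of 105: 1, 3, 5, 7, 15, 21, 35, 105; 105 is odd.
Thus k = 105 disproves the claim, and no smaller k works.

k = 105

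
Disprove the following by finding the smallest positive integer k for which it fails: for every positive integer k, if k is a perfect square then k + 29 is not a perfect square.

k = 196

A counterexample is any positive integer k such that k is a perfect square but k + 29 is a perfect square; we check each in order.
For k = 1, 4, 9, 16, …, 121, 144, 169 the conclusion holds.
k = 196: 196 = 14² and 196 + 29 = 225 = 15².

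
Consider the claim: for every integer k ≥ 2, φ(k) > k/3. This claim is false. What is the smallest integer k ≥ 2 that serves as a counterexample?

k = 6

We need the least integer k ≥ 2 for which the claim fails.
k = 2: φ(2) = 1 and 2/3 = 2/3, so φ(2) > 2/3.
k = 3: φ(3) = 2 and 3/3 = 1, so φ(3) > 3/3.
k = 4: φ(4) = 2 and 4/3 = 4/3, so φ(4) > 4/3.
k = 5: φ(5) = 4 and 5/3 = 5/3, so φ(5) > 5/3.
k = 6: φ(6) = 2 and 6/3 = 2, so φ(6) ≤ 6/3.
Hence k = 6 is a counterexample.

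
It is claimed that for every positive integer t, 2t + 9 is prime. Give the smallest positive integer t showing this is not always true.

A counterexample is any positive integer t such that 2t + 9 is not prime; we check each in order.
For t = 1, 2 the conclusion holds.
t = 3: 2t + 9 = 15 = 3 × 5, composite.

t = 3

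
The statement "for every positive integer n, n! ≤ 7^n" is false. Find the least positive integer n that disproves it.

Check each positive integer n in order until n! > 7^n.
The first 16 eligible values, up to n = 16, all satisfy the conclusion.
n = 17: n! = 355687428096000 and 7^n = 232630513987207, so 355687428096000 > 232630513987207.

n = 17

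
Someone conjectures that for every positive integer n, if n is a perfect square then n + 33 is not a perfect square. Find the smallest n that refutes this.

n = 16

For n = 1, 4, 9 the conclusion holds.
n = 16: 16 = 4² and 16 + 33 = 49 = 7².
So n = 16 is the smallest counterexample.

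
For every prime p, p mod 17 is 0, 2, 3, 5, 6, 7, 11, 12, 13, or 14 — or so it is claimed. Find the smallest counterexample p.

Check each prime p in order until the claim fails.
The first 13 eligible values, up to p = 41, all satisfy the conclusion.
p = 43: 43 mod 17 = 9 — not in {0, 2, 3, 5, 6, 7, 11, 12, 13, 14}.

p = 43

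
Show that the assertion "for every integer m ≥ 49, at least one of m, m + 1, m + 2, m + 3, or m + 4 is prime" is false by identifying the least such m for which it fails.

m = 54

For m = 49, 50, 51, 52, 53 the conclusion holds.
m = 54: 54 = 2 × 27; 55 = 5 × 11; 56 = 2 × 28; 57 = 3 × 19; 58 = 2 × 29 — all composite.
Thus m = 54 disproves the claim, and no smaller m works.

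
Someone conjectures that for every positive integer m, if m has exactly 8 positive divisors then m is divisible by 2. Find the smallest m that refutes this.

m = 105

Check each positive integer m in order until m has exactly 8 positive divisors but m is not divisible by 2.
For m = 24, 30, 40, 42, …, 88, 102, 104 the conclusion holds.
m = 105: τ(105) = 8; 105 mod 2 = 1.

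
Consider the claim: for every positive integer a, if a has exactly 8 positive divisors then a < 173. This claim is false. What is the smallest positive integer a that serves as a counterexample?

a = 174

A counterexample is any positive integer a such that a has exactly 8 positive divisors but the claim fails; we check each in order.
The first 24 eligible values, up to a = 170, all satisfy the conclusion.
a = 174: τ(174) = 8; 174 ≥ 173.
So a = 174 is the smallest counterexample.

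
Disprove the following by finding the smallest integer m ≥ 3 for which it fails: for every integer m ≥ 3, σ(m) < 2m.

Check each integer m ≥ 3 in order until the claim fails.
m = 3: σ(3) = 4; 4 < 6.
m = 4: σ(4) = 7; 7 < 8.
m = 5: σ(5) = 6; 6 < 10.
m = 6: σ(6) = 12; 12 ≥ 12.

m = 6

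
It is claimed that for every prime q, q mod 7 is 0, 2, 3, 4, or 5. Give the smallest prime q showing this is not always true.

q = 13

A counterexample is any prime q such that the claim fails; we check each in order.
For q = 2, 3, 5, 7, 11 the conclusion holds.
q = 13: 13 mod 7 = 6 — not in {0, 2, 3, 4, 5}.
Hence q = 13 is a counterexample.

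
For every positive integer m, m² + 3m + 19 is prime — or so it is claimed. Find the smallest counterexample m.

m = 15

For m = 1, 2, 3, 4, …, 12, 13, 14 the conclusion holds.
m = 15: m² + 3m + 19 = 289 = 17 × 17, composite.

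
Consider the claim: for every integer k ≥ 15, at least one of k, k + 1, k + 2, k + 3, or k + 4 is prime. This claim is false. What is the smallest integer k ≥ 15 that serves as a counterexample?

The first 9 eligible values, up to k = 23, all satisfy the conclusion.
k = 24: 24 = 2 × 12; 25 = 5 × 5; 26 = 2 × 13; 27 = 3 × 9; 28 = 2 × 14 — all composite.

k = 24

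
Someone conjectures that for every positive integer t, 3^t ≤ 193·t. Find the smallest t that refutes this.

Check each positive integer t in order until 3^t > 193·t.
t = 1: 3^t = 3 and 193·t = 193, so 3 ≤ 193.
t = 2: 3^t = 9 and 193·t = 386, so 9 ≤ 386.
t = 3: 3^t = 27 and 193·t = 579, so 27 ≤ 579.
t = 4: 3^t = 81 and 193·t = 772, so 81 ≤ 772.
t = 5: 3^t = 243 and 193·t = 965, so 243 ≤ 965.
t = 6: 3^t = 729 and 193·t = 1158, so 729 ≤ 1158.
t = 7: 3^t = 2187 and 193·t = 1351, so 2187 > 1351.

t = 7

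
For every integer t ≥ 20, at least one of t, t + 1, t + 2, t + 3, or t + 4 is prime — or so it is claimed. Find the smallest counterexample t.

The first 4 eligible values, up to t = 23, all satisfy the conclusion.
t = 24: 24 = 2 × 12; 25 = 5 × 5; 26 = 2 × 13; 27 = 3 × 9; 28 = 2 × 14 — all composite.

t = 24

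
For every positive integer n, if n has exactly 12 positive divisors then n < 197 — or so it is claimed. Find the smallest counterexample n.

n = 198

We need the least positive integer n for which n has exactly 12 positive divisors but the claim fails.
For n = 60, 72, 84, 90, …, 150, 156, 160 the conclusion holds.
n = 198: τ(198) = 12; 198 ≥ 197.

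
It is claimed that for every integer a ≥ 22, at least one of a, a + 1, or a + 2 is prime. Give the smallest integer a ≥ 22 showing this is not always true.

a = 24

a = 22: 23 is prime.
a = 23: 23 is prime.
a = 24: 24 = 2 × 12; 25 = 5 × 5; 26 = 2 × 13 — all composite.
So a = 24 is the smallest counterexample.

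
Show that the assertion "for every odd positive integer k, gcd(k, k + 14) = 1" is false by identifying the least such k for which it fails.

k = 1: gcd(1, 15) = 1.
k = 3: gcd(3, 17) = 1.
k = 5: gcd(5, 19) = 1.
k = 7: gcd(7, 21) = 7.

k = 7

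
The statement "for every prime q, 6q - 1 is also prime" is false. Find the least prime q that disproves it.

q = 11

For q = 2, 3, 5, 7 the conclusion holds.
q = 11: 6q - 1 = 65 = 5 × 13, not prime.
Thus q = 11 disproves the claim, and no smaller q works.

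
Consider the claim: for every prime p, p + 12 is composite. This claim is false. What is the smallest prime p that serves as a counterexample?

For p = 2, 3 the conclusion holds.
p = 5: p + 12 = 17, prime — not composite.
Thus p = 5 disproves the claim, and no smaller p works.

p = 5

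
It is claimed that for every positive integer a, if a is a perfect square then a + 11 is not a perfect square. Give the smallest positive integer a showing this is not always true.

For a = 1, 4, 9, 16 the conclusion holds.
a = 25: 25 = 5² and 25 + 11 = 36 = 6².
So a = 25 is the smallest counterexample.

a = 25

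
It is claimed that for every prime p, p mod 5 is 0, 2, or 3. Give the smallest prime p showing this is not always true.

Check each prime p in order until the claim fails.
For p = 2, 3, 5, 7 the conclusion holds.
p = 11: 11 mod 5 = 1 — not in {0, 2, 3}.

p = 11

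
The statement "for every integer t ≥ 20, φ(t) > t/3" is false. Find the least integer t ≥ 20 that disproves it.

t = 24

A counterexample is any integer t ≥ 20 such that the claim fails; we check each in order.
For t = 20, 21, 22, 23 the conclusion holds.
t = 24: φ(24) = 8 and 24/3 = 8, so φ(24) ≤ 24/3.
Thus t = 24 disproves the claim, and no smaller t works.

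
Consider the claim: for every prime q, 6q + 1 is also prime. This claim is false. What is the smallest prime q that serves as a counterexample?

The first 7 eligible values, up to q = 17, all satisfy the conclusion.
q = 19: 6q + 1 = 115 = 5 × 23, not prime.
Thus q = 19 disproves the claim, and no smaller q works.

q = 19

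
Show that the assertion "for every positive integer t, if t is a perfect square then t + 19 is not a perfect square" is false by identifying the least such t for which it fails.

We need the least positive integer t for which t is a perfect square but t + 19 is a perfect square.
t = 1: 1 + 19 = 20, not a perfect square.
t = 4: 4 + 19 = 23, not a perfect square.
t = 9: 9 + 19 = 28, not a perfect square.
t = 16: 16 + 19 = 35, not a perfect square.
t = 25: 25 + 19 = 44, not a perfect square.
t = 36: 36 + 19 = 55, not a perfect square.
t = 49: 49 + 19 = 68, not a perfect square.
t = 64: 64 + 19 = 83, not a perfect square.
t = 81: 81 = 9² and 81 + 19 = 100 = 10².

t = 81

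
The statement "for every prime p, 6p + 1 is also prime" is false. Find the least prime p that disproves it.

p = 19

We need the least prime p for which 6p + 1 is not prime.
For p = 2, 3, 5, 7, 11, 13, 17 the conclusion holds.
p = 19: 6p + 1 = 115 = 5 × 23, not prime.
So p = 19 is the smallest counterexample.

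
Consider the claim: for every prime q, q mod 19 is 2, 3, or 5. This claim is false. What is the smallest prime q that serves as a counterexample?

q = 7

For q = 2, 3, 5 the conclusion holds.
q = 7: 7 mod 19 = 7 — not in {2, 3, 5}.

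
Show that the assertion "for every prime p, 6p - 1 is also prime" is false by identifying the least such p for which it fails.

p = 11

Check each prime p in order until 6p - 1 is not prime.
The first 4 eligible values, up to p = 7, all satisfy the conclusion.
p = 11: 6p - 1 = 65 = 5 × 13, not prime.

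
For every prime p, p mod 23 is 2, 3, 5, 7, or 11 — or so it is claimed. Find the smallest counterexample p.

A counterexample is any prime p such that the claim fails; we check each in order.
The first 5 eligible values, up to p = 11, all satisfy the conclusion.
p = 13: 13 mod 23 = 13 — not in {2, 3, 5, 7, 11}.
Thus p = 13 disproves the claim, and no smaller p works.

p = 13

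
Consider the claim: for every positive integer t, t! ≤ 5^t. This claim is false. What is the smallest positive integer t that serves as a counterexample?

For t = 1, 2, 3, 4, …, 9, 10, 11 the conclusion holds.
t = 12: t! = 479001600 and 5^t = 244140625, so 479001600 > 244140625.

t = 12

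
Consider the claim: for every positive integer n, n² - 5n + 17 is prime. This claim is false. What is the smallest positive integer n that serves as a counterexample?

For n = 1, 2, 3, 4, …, 10, 11, 12 the conclusion holds.
n = 13: n² - 5n + 17 = 121 = 11 × 11, composite.

n = 13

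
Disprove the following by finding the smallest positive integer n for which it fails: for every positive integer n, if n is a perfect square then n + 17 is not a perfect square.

n = 64

Check each positive integer n in order until n is a perfect square but n + 17 is a perfect square.
For n = 1, 4, 9, 16, 25, 36, 49 the conclusion holds.
n = 64: 64 = 8² and 64 + 17 = 81 = 9².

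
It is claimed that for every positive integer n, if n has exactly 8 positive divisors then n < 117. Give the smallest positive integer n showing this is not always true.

n = 128

For n = 24, 30, 40, 42, …, 105, 110, 114 the conclusion holds.
n = 128: τ(128) = 8; 128 ≥ 117.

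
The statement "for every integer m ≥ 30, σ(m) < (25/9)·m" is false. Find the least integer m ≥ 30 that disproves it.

m = 60

We need the least integer m ≥ 30 for which the claim fails.
For m = 30, 31, 32, 33, …, 57, 58, 59 the conclusion holds.
m = 60: σ(60) = 168; 168 ≥ 500/3.
So m = 60 is the smallest counterexample.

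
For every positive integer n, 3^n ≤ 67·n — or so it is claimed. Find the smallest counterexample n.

A counterexample is any positive integer n such that 3^n > 67·n; we check each in order.
For n = 1, 2, 3, 4, 5 the conclusion holds.
n = 6: 3^n = 729 and 67·n = 402, so 729 > 402.

n = 6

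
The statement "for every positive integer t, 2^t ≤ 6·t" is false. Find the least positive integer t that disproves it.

For t = 1, 2, 3, 4 the conclusion holds.
t = 5: 2^t = 32 and 6·t = 30, so 32 > 30.
Thus t = 5 disproves the claim, and no smaller t works.

t = 5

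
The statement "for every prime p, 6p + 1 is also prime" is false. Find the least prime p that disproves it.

p = 19

Check each prime p in order until 6p + 1 is not prime.
The first 7 eligible values, up to p = 17, all satisfy the conclusion.
p = 19: 6p + 1 = 115 = 5 × 23, not prime.
Hence p = 19 is a counterexample.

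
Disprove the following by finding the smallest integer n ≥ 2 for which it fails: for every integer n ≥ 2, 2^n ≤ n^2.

For n = 2, 3, 4 the conclusion holds.
n = 5: 2^n = 32 and n^2 = 25, so 32 > 25.

n = 5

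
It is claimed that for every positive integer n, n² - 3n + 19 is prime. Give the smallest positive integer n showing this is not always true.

n = 18

A counterexample is any positive integer n such that n² - 3n + 19 is not prime; we check each in order.
For n = 1, 2, 3, 4, …, 15, 16, 17 the conclusion holds.
n = 18: n² - 3n + 19 = 289 = 17 × 17, composite.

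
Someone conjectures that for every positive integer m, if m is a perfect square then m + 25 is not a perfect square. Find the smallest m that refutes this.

We need the least positive integer m for which m is a perfect square but m + 25 is a perfect square.
The first 11 eligible values, up to m = 121, all satisfy the conclusion.
m = 144: 144 = 12² and 144 + 25 = 169 = 13².
Hence m = 144 is a counterexample.

m = 144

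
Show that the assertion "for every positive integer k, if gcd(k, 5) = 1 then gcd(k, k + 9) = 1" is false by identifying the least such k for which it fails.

k = 3

k = 1: gcd(1, 10) = 1.
k = 2: gcd(2, 11) = 1.
k = 3: gcd(3, 12) = 3.
Hence k = 3 is a counterexample.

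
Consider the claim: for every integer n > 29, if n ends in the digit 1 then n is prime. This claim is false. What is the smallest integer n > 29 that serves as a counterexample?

For n = 31, 41 the conclusion holds.
n = 51: 51 ends in 1; 51 = 3 × 17, composite.

n = 51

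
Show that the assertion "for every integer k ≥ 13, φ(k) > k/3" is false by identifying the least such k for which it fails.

A counterexample is any integer k ≥ 13 such that the claim fails; we check each in order.
The first 5 eligible values, up to k = 17, all satisfy the conclusion.
k = 18: φ(18) = 6 and 18/3 = 6, so φ(18) ≤ 18/3.
Thus k = 18 disproves the claim, and no smaller k works.

k = 18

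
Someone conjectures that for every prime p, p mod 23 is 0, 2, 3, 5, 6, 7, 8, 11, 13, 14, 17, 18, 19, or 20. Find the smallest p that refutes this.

p = 47

Check each prime p in order until the claim fails.
The first 14 eligible values, up to p = 43, all satisfy the conclusion.
p = 47: 47 mod 23 = 1 — not in {0, 2, 3, 5, 6, 7, 8, 11, 13, 14, 17, 18, 19, 20}.
Thus p = 47 disproves the claim, and no smaller p works.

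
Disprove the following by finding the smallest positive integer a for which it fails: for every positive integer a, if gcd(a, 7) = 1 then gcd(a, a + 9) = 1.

For a = 1, 2 the conclusion holds.
a = 3: gcd(3, 12) = 3.
Thus a = 3 disproves the claim, and no smaller a works.

a = 3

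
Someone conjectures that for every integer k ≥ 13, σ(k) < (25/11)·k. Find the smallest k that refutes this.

For k = 13, 14, 15, 16, …, 21, 22, 23 the conclusion holds.
k = 24: σ(24) = 60; 60 ≥ 600/11.
Thus k = 24 disproves the claim, and no smaller k works.

k = 24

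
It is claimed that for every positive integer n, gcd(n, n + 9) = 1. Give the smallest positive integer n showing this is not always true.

n = 3

A counterexample is any positive integer n such that gcd(n, n + 9) > 1; we check each in order.
n = 1: gcd(1, 10) = 1.
n = 2: gcd(2, 11) = 1.
n = 3: gcd(3, 12) = 3.
Thus n = 3 disproves the claim, and no smaller n works.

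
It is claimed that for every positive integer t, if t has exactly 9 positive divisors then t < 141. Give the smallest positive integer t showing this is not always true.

t = 196

We need the least positive integer t for which t has exactly 9 positive divisors but the claim fails.
For t = 36, 100 the conclusion holds.
t = 196: τ(196) = 9; 196 ≥ 141.
Hence t = 196 is a counterexample.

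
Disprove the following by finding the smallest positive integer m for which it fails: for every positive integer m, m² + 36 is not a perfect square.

m = 8

m = 1: 1² + 36 = 37, not a perfect square.
m = 2: 2² + 36 = 40, not a perfect square.
m = 3: 3² + 36 = 45, not a perfect square.
m = 4: 4² + 36 = 52, not a perfect square.
m = 5: 5² + 36 = 61, not a perfect square.
m = 6: 6² + 36 = 72, not a perfect square.
m = 7: 7² + 36 = 85, not a perfect square.
m = 8: 8² + 36 = 100 = 10², a perfect square.
Hence m = 8 is a counterexample.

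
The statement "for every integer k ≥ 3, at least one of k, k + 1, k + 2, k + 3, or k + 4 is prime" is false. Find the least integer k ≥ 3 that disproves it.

k = 24

The first 21 eligible values, up to k = 23, all satisfy the conclusion.
k = 24: 24 = 2 × 12; 25 = 5 × 5; 26 = 2 × 13; 27 = 3 × 9; 28 = 2 × 14 — all composite.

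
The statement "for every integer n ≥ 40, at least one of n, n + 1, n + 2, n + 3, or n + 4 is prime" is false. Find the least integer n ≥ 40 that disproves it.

n = 48

A counterexample is any integer n ≥ 40 such that n, n + 1, n + 2, n + 3, n + 4 are all composite; we check each in order.
For n = 40, 41, 42, 43, 44, 45, 46, 47 the conclusion holds.
n = 48: 48 = 2 × 24; 49 = 7 × 7; 50 = 2 × 25; 51 = 3 × 17; 52 = 2 × 26 — all composite.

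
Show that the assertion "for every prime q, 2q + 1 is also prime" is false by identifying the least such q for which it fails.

q = 7

We need the least prime q for which 2q + 1 is not prime.
For q = 2, 3, 5 the conclusion holds.
q = 7: 2q + 1 = 15 = 3 × 5, not prime.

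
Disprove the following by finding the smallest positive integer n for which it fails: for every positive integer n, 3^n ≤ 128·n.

Check each positive integer n in order until 3^n > 128·n.
The first 6 eligible values, up to n = 6, all satisfy the conclusion.
n = 7: 3^n = 2187 and 128·n = 896, so 2187 > 896.

n = 7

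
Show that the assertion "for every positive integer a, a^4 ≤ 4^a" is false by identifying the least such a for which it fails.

For a = 1, 2 the conclusion holds.
a = 3: a^4 = 81 and 4^a = 64, so 81 > 64.
Hence a = 3 is a counterexample.

a = 3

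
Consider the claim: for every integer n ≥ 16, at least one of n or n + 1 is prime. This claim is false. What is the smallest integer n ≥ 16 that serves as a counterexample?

We need the least integer n ≥ 16 for which n, n + 1 are both composite.
The first 4 eligible values, up to n = 19, all satisfy the conclusion.
n = 20: 20 = 2 × 10; 21 = 3 × 7 — both composite.
Thus n = 20 disproves the claim, and no smaller n works.

n = 20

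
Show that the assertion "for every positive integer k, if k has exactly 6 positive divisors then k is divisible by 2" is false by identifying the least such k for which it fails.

k = 45

A counterexample is any positive integer k such that k has exactly 6 positive divisors but k is not divisible by 2; we check each in order.
k = 12: τ(12) = 6; 12 mod 2 = 0.
k = 18: τ(18) = 6; 18 mod 2 = 0.
k = 20: τ(20) = 6; 20 mod 2 = 0.
k = 28: τ(28) = 6; 28 mod 2 = 0.
k = 32: τ(32) = 6; 32 mod 2 = 0.
k = 44: τ(44) = 6; 44 mod 2 = 0.
k = 45: τ(45) = 6; 45 mod 2 = 1.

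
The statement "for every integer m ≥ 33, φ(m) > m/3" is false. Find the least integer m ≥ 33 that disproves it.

m = 36

A counterexample is any integer m ≥ 33 such that the claim fails; we check each in order.
For m = 33, 34, 35 the conclusion holds.
m = 36: φ(36) = 12 and 36/3 = 12, so φ(36) ≤ 36/3.
Hence m = 36 is a counterexample.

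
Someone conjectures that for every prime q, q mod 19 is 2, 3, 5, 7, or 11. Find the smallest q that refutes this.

A counterexample is any prime q such that the claim fails; we check each in order.
For q = 2, 3, 5, 7, 11 the conclusion holds.
q = 13: 13 mod 19 = 13 — not in {2, 3, 5, 7, 11}.
So q = 13 is the smallest counterexample.

q = 13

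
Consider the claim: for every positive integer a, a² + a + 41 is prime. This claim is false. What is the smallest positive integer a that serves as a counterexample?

a = 40

For a = 1, 2, 3, 4, …, 37, 38, 39 the conclusion holds.
a = 40: a² + a + 41 = 1681 = 41 × 41, composite.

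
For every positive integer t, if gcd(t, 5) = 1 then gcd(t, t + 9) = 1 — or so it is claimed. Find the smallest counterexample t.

A counterexample is any positive integer t such that gcd(t, 5) = 1 but gcd(t, t + 9) > 1; we check each in order.
t = 1: gcd(1, 10) = 1.
t = 2: gcd(2, 11) = 1.
t = 3: gcd(3, 12) = 3.
Hence t = 3 is a counterexample.

t = 3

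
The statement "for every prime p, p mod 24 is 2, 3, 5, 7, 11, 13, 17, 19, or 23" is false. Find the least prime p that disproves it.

A counterexample is any prime p such that the claim fails; we check each in order.
For p = 2, 3, 5, 7, …, 61, 67, 71 the conclusion holds.
p = 73: 73 mod 24 = 1 — not in {2, 3, 5, 7, 11, 13, 17, 19, 23}.

p = 73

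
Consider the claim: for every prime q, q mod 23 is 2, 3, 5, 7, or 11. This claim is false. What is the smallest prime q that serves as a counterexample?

q = 2: 2 mod 23 = 2.
q = 3: 3 mod 23 = 3.
q = 5: 5 mod 23 = 5.
q = 7: 7 mod 23 = 7.
q = 11: 11 mod 23 = 11.
q = 13: 13 mod 23 = 13 — not in {2, 3, 5, 7, 11}.
So q = 13 is the smallest counterexample.

q = 13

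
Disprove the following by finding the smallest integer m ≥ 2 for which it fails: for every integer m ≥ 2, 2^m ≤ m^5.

m = 23

We need the least integer m ≥ 2 for which 2^m > m^5.
For m = 2, 3, 4, 5, …, 20, 21, 22 the conclusion holds.
m = 23: 2^m = 8388608 and m^5 = 6436343, so 8388608 > 6436343.
So m = 23 is the smallest counterexample.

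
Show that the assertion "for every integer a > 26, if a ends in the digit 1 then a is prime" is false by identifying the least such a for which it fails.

Check each integer a > 26 in order until a ends in the digit 1 but a is not prime.
a = 31: 31 ends in 1 and is prime.
a = 41: 41 ends in 1 and is prime.
a = 51: 51 ends in 1; 51 = 3 × 17, composite.

a = 51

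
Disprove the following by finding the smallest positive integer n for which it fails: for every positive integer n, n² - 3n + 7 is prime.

We need the least positive integer n for which n² - 3n + 7 is not prime.
n = 1: n² - 3n + 7 = 5, prime.
n = 2: n² - 3n + 7 = 5, prime.
n = 3: n² - 3n + 7 = 7, prime.
n = 4: n² - 3n + 7 = 11, prime.
n = 5: n² - 3n + 7 = 17, prime.
n = 6: n² - 3n + 7 = 25 = 5 × 5, composite.
So n = 6 is the smallest counterexample.

n = 6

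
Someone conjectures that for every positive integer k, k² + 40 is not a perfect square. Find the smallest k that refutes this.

k = 3

Check each positive integer k in order until k² + 40 is a perfect square.
For k = 1, 2 the conclusion holds.
k = 3: 3² + 40 = 49 = 7², a perfect square.
Thus k = 3 disproves the claim, and no smaller k works.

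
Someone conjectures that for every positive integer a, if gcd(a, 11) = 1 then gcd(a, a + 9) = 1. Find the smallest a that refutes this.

For a = 1, 2 the conclusion holds.
a = 3: gcd(3, 12) = 3.
Thus a = 3 disproves the claim, and no smaller a works.

a = 3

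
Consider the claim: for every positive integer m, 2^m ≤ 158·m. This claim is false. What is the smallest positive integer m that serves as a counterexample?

A counterexample is any positive integer m such that 2^m > 158·m; we check each in order.
For m = 1, 2, 3, 4, 5, 6, 7, 8, 9, 10 the conclusion holds.
m = 11: 2^m = 2048 and 158·m = 1738, so 2048 > 1738.
Thus m = 11 disproves the claim, and no smaller m works.

m = 11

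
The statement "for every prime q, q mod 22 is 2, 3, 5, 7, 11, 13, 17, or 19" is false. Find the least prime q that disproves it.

We need the least prime q for which the claim fails.
For q = 2, 3, 5, 7, 11, 13, 17, 19 the conclusion holds.
q = 23: 23 mod 22 = 1 — not in {2, 3, 5, 7, 11, 13, 17, 19}.
Hence q = 23 is a counterexample.

q = 23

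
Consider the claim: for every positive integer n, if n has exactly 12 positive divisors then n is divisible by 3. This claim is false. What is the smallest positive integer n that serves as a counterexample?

n = 140

A counterexample is any positive integer n such that n has exactly 12 positive divisors but n is not divisible by 3; we check each in order.
For n = 60, 72, 84, 90, 96, 108, 126, 132 the conclusion holds.
n = 140: τ(140) = 12; 140 mod 3 = 2.
So n = 140 is the smallest counterexample.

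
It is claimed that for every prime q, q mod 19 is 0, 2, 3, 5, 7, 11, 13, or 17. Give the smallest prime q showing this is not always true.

Check each prime q in order until the claim fails.
q = 2: 2 mod 19 = 2.
q = 3: 3 mod 19 = 3.
q = 5: 5 mod 19 = 5.
q = 7: 7 mod 19 = 7.
q = 11: 11 mod 19 = 11.
q = 13: 13 mod 19 = 13.
q = 17: 17 mod 19 = 17.
q = 19: 19 mod 19 = 0.
q = 23: 23 mod 19 = 4 — not in {0, 2, 3, 5, 7, 11, 13, 17}.
Hence q = 23 is a counterexample.

q = 23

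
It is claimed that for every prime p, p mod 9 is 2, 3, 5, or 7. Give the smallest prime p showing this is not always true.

p = 13

Check each prime p in order until the claim fails.
p = 2: 2 mod 9 = 2.
p = 3: 3 mod 9 = 3.
p = 5: 5 mod 9 = 5.
p = 7: 7 mod 9 = 7.
p = 11: 11 mod 9 = 2.
p = 13: 13 mod 9 = 4 — not in {2, 3, 5, 7}.
Thus p = 13 disproves the claim, and no smaller p works.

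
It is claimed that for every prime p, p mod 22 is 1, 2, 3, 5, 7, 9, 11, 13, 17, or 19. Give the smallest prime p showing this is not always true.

For p = 2, 3, 5, 7, …, 23, 29, 31 the conclusion holds.
p = 37: 37 mod 22 = 15 — not in {1, 2, 3, 5, 7, 9, 11, 13, 17, 19}.

p = 37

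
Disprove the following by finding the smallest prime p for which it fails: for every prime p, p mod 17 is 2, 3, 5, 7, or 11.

p = 13

We need the least prime p for which the claim fails.
For p = 2, 3, 5, 7, 11 the conclusion holds.
p = 13: 13 mod 17 = 13 — not in {2, 3, 5, 7, 11}.
Thus p = 13 disproves the claim, and no smaller p works.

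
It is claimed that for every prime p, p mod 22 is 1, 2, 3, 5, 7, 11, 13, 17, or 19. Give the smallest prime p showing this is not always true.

p = 31

We need the least prime p for which the claim fails.
For p = 2, 3, 5, 7, 11, 13, 17, 19, 23, 29 the conclusion holds.
p = 31: 31 mod 22 = 9 — not in {1, 2, 3, 5, 7, 11, 13, 17, 19}.
Thus p = 31 disproves the claim, and no smaller p works.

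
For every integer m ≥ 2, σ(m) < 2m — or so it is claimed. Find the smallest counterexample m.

m = 6

We need the least integer m ≥ 2 for which the claim fails.
m = 2: σ(2) = 3; 3 < 4.
m = 3: σ(3) = 4; 4 < 6.
m = 4: σ(4) = 7; 7 < 8.
m = 5: σ(5) = 6; 6 < 10.
m = 6: σ(6) = 12; 12 ≥ 12.
Hence m = 6 is a counterexample.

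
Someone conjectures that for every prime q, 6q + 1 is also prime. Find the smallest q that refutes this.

q = 19

We need the least prime q for which 6q + 1 is not prime.
For q = 2, 3, 5, 7, 11, 13, 17 the conclusion holds.
q = 19: 6q + 1 = 115 = 5 × 23, not prime.
Hence q = 19 is a counterexample.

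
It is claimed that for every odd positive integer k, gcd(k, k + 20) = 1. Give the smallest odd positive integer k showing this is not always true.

k = 5

k = 1: gcd(1, 21) = 1.
k = 3: gcd(3, 23) = 1.
k = 5: gcd(5, 25) = 5.
Hence k = 5 is a counterexample.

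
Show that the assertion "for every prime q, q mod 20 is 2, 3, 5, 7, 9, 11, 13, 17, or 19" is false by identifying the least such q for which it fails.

q = 41

Check each prime q in order until the claim fails.
For q = 2, 3, 5, 7, …, 29, 31, 37 the conclusion holds.
q = 41: 41 mod 20 = 1 — not in {2, 3, 5, 7, 9, 11, 13, 17, 19}.
Thus q = 41 disproves the claim, and no smaller q works.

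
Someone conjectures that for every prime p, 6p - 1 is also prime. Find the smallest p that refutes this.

Check each prime p in order until 6p - 1 is not prime.
For p = 2, 3, 5, 7 the conclusion holds.
p = 11: 6p - 1 = 65 = 5 × 13, not prime.
So p = 11 is the smallest counterexample.

p = 11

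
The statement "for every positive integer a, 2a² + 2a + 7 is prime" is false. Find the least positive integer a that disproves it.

We need the least positive integer a for which 2a² + 2a + 7 is not prime.
The first 5 eligible values, up to a = 5, all satisfy the conclusion.
a = 6: 2a² + 2a + 7 = 91 = 7 × 13, composite.

a = 6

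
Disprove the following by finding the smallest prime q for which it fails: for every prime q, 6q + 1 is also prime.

We need the least prime q for which 6q + 1 is not prime.
q = 2: 6q + 1 = 13, prime.
q = 3: 6q + 1 = 19, prime.
q = 5: 6q + 1 = 31, prime.
q = 7: 6q + 1 = 43, prime.
q = 11: 6q + 1 = 67, prime.
q = 13: 6q + 1 = 79, prime.
q = 17: 6q + 1 = 103, prime.
q = 19: 6q + 1 = 115 = 5 × 23, not prime.
Thus q = 19 disproves the claim, and no smaller q works.

q = 19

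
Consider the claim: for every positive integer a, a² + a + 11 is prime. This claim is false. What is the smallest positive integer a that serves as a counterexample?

Check each positive integer a in order until a² + a + 11 is not prime.
The first 9 eligible values, up to a = 9, all satisfy the conclusion.
a = 10: a² + a + 11 = 121 = 11 × 11, composite.
Hence a = 10 is a counterexample.

a = 10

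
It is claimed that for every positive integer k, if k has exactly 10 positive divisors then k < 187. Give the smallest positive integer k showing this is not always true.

A counterexample is any positive integer k such that k has exactly 10 positive divisors but the claim fails; we check each in order.
The first 5 eligible values, up to k = 176, all satisfy the conclusion.
k = 208: τ(208) = 10; 208 ≥ 187.
Hence k = 208 is a counterexample.

k = 208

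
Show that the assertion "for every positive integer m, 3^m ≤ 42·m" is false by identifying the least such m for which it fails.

m = 1: 3^m = 3 and 42·m = 42, so 3 ≤ 42.
m = 2: 3^m = 9 and 42·m = 84, so 9 ≤ 84.
m = 3: 3^m = 27 and 42·m = 126, so 27 ≤ 126.
m = 4: 3^m = 81 and 42·m = 168, so 81 ≤ 168.
m = 5: 3^m = 243 and 42·m = 210, so 243 > 210.
So m = 5 is the smallest counterexample.

m = 5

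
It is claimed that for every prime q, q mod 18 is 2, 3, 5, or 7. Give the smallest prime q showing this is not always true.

q = 11

We need the least prime q for which the claim fails.
For q = 2, 3, 5, 7 the conclusion holds.
q = 11: 11 mod 18 = 11 — not in {2, 3, 5, 7}.
Hence q = 11 is a counterexample.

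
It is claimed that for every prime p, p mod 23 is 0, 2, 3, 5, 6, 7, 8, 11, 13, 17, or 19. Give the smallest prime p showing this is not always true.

p = 37

Check each prime p in order until the claim fails.
The first 11 eligible values, up to p = 31, all satisfy the conclusion.
p = 37: 37 mod 23 = 14 — not in {0, 2, 3, 5, 6, 7, 8, 11, 13, 17, 19}.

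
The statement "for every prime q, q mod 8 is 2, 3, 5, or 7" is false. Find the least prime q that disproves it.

We need the least prime q for which the claim fails.
The first 6 eligible values, up to q = 13, all satisfy the conclusion.
q = 17: 17 mod 8 = 1 — not in {2, 3, 5, 7}.
So q = 17 is the smallest counterexample.

q = 17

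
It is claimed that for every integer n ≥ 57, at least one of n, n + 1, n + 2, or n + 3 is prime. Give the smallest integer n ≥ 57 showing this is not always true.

n = 62

The first 5 eligible values, up to n = 61, all satisfy the conclusion.
n = 62: 62 = 2 × 31; 63 = 3 × 21; 64 = 2 × 32; 65 = 5 × 13 — all composite.
Thus n = 62 disproves the claim, and no smaller n works.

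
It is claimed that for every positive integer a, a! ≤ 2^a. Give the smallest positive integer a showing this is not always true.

a = 4

For a = 1, 2, 3 the conclusion holds.
a = 4: a! = 24 and 2^a = 16, so 24 > 16.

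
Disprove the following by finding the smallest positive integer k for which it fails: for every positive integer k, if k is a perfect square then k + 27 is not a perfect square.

k = 9

A counterexample is any positive integer k such that k is a perfect square but k + 27 is a perfect square; we check each in order.
k = 1: 1 + 27 = 28, not a perfect square.
k = 4: 4 + 27 = 31, not a perfect square.
k = 9: 9 = 3² and 9 + 27 = 36 = 6².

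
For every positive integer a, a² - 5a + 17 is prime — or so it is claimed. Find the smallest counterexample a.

a = 13

For a = 1, 2, 3, 4, …, 10, 11, 12 the conclusion holds.
a = 13: a² - 5a + 17 = 121 = 11 × 11, composite.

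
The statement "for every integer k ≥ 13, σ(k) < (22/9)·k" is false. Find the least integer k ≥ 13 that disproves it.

k = 24

We need the least integer k ≥ 13 for which the claim fails.
For k = 13, 14, 15, 16, …, 21, 22, 23 the conclusion holds.
k = 24: σ(24) = 60; 60 ≥ 176/3.
So k = 24 is the smallest counterexample.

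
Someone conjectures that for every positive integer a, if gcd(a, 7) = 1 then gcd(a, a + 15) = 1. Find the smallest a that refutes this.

a = 3

We need the least positive integer a for which gcd(a, 7) = 1 but gcd(a, a + 15) > 1.
For a = 1, 2 the conclusion holds.
a = 3: gcd(3, 18) = 3.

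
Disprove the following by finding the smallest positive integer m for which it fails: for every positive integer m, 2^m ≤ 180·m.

A counterexample is any positive integer m such that 2^m > 180·m; we check each in order.
For m = 1, 2, 3, 4, 5, 6, 7, 8, 9, 10 the conclusion holds.
m = 11: 2^m = 2048 and 180·m = 1980, so 2048 > 1980.

m = 11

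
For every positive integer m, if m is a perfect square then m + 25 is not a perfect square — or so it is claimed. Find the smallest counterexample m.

m = 144

We need the least positive integer m for which m is a perfect square but m + 25 is a perfect square.
For m = 1, 4, 9, 16, …, 81, 100, 121 the conclusion holds.
m = 144: 144 = 12² and 144 + 25 = 169 = 13².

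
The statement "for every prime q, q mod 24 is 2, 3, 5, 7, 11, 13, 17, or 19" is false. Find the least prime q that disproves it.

Check each prime q in order until the claim fails.
q = 2: 2 mod 24 = 2.
q = 3: 3 mod 24 = 3.
q = 5: 5 mod 24 = 5.
q = 7: 7 mod 24 = 7.
q = 11: 11 mod 24 = 11.
q = 13: 13 mod 24 = 13.
q = 17: 17 mod 24 = 17.
q = 19: 19 mod 24 = 19.
q = 23: 23 mod 24 = 23 — not in {2, 3, 5, 7, 11, 13, 17, 19}.
Hence q = 23 is a counterexample.

q = 23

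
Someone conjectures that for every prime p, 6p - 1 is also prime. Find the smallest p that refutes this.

p = 11

A counterexample is any prime p such that 6p - 1 is not prime; we check each in order.
For p = 2, 3, 5, 7 the conclusion holds.
p = 11: 6p - 1 = 65 = 5 × 13, not prime.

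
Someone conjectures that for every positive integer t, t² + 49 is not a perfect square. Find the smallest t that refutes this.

Check each positive integer t in order until t² + 49 is a perfect square.
For t = 1, 2, 3, 4, …, 21, 22, 23 the conclusion holds.
t = 24: 24² + 49 = 625 = 25², a perfect square.
Thus t = 24 disproves the claim, and no smaller t works.

t = 24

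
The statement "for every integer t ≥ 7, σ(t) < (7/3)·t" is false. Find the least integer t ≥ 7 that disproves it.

A counterexample is any integer t ≥ 7 such that the claim fails; we check each in order.
t = 7: σ(7) = 8; 8 < 49/3.
t = 8: σ(8) = 15; 15 < 56/3.
t = 9: σ(9) = 13; 13 < 21.
t = 10: σ(10) = 18; 18 < 70/3.
t = 11: σ(11) = 12; 12 < 77/3.
t = 12: σ(12) = 28; 28 ≥ 28.
Hence t = 12 is a counterexample.

t = 12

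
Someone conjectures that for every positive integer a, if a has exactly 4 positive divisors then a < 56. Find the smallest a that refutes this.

a = 57

For a = 6, 8, 10, 14, …, 46, 51, 55 the conclusion holds.
a = 57: τ(57) = 4; 57 ≥ 56.
So a = 57 is the smallest counterexample.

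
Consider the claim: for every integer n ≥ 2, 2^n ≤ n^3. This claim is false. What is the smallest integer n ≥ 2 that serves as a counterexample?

n = 10

We need the least integer n ≥ 2 for which 2^n > n^3.
For n = 2, 3, 4, 5, 6, 7, 8, 9 the conclusion holds.
n = 10: 2^n = 1024 and n^3 = 1000, so 1024 > 1000.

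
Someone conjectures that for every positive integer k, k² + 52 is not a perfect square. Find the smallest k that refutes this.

A counterexample is any positive integer k such that k² + 52 is a perfect square; we check each in order.
For k = 1, 2, 3, 4, …, 9, 10, 11 the conclusion holds.
k = 12: 12² + 52 = 196 = 14², a perfect square.
So k = 12 is the smallest counterexample.

k = 12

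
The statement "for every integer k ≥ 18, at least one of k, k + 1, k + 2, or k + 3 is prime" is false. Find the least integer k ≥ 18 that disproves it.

k = 24

The first 6 eligible values, up to k = 23, all satisfy the conclusion.
k = 24: 24 = 2 × 12; 25 = 5 × 5; 26 = 2 × 13; 27 = 3 × 9 — all composite.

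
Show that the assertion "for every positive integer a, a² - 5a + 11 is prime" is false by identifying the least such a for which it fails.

We need the least positive integer a for which a² - 5a + 11 is not prime.
The first 6 eligible values, up to a = 6, all satisfy the conclusion.
a = 7: a² - 5a + 11 = 25 = 5 × 5, composite.

a = 7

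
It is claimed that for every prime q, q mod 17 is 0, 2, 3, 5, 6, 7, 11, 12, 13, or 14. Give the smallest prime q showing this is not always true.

q = 43

Check each prime q in order until the claim fails.
For q = 2, 3, 5, 7, …, 31, 37, 41 the conclusion holds.
q = 43: 43 mod 17 = 9 — not in {0, 2, 3, 5, 6, 7, 11, 12, 13, 14}.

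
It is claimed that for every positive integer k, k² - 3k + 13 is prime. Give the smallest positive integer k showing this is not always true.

A counterexample is any positive integer k such that k² - 3k + 13 is not prime; we check each in order.
For k = 1, 2, 3, 4, …, 9, 10, 11 the conclusion holds.
k = 12: k² - 3k + 13 = 121 = 11 × 11, composite.
So k = 12 is the smallest counterexample.

k = 12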